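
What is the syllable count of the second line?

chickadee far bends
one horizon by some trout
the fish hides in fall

7

The second line: "one horizon by some trout": 1+3+1+1+1 = 7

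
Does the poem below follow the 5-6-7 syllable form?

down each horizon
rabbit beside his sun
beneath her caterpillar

Line 1: down (1), each (1), horizon (3) → 5 ✓
Line 2: rabbit (2), beside (2), his (1), sun (1) → 6 ✓
Line 3: beneath (2), her (1), caterpillar (4) → 7 ✓

Yes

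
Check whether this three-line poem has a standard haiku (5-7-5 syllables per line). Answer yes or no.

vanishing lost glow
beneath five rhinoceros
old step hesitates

Line 1: vanishing(3) + lost(1) + glow(1) = 5 ✓
Line 2: beneath(2) + five(1) + rhinoceros(4) = 7 ✓
Line 3: old(1) + step(1) + hesitates(3) = 5 ✓

Yes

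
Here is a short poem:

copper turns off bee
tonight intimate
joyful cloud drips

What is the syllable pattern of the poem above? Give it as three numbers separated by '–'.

5–5–4

Line 1: copper (2), turns (1), off (1), bee (1) → 5
Line 2: tonight (2), intimate (3) → 5
Line 3: joyful (2), cloud (1), drips (1) → 4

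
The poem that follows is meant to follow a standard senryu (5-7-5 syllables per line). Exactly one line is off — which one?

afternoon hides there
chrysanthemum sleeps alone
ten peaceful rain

Line 3

Line 1: afternoon (3), hides (1), there (1) → 5 ✓
Line 2: chrysanthemum (4), sleeps (1), alone (2) → 7 ✓
Line 3: ten (1), peaceful (2), rain (1) → 4 (expected 5)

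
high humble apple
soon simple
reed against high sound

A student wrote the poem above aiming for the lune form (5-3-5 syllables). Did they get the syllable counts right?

Yes

Line 1: high (1), humble (2), apple (2) → 5 ✓
Line 2: soon (1), simple (2) → 3 ✓
Line 3: reed (1), against (2), high (1), sound (1) → 5 ✓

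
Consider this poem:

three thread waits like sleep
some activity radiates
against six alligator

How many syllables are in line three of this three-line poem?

7

Line three: against (2), six (1), alligator (4) → 7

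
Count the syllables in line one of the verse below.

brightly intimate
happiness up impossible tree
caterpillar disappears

5

Line one: "brightly intimate": 2+3 = 5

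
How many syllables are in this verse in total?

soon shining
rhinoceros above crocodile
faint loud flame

15

Line 1: soon (1), shining (2) → 3
Line 2: rhinoceros (4), above (2), crocodile (3) → 9
Line 3: faint (1), loud (1), flame (1) → 3
Total: 3 + 9 + 3 = 15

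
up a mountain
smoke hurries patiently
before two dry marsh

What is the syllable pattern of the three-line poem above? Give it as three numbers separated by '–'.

Line 1: up(1) + a(1) + mountain(2) = 4
Line 2: smoke(1) + hurries(2) + patiently(3) = 6
Line 3: before(2) + two(1) + dry(1) + marsh(1) = 5

4–6–5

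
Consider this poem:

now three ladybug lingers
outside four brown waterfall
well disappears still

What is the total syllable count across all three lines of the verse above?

Line 1: "now three ladybug lingers": 1+1+3+2 = 7
Line 2: "outside four brown waterfall": 2+1+1+3 = 7
Line 3: "well disappears still": 1+3+1 = 5
Total: 7 + 7 + 5 = 19

19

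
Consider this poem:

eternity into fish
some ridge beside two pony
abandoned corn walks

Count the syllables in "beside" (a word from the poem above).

2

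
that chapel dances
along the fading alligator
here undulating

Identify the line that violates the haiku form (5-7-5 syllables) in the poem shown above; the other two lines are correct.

Line 1: "that chapel dances": 1+2+2 = 5 ✓
Line 2: "along the fading alligator": 2+1+2+4 = 9 (expected 7)
Line 3: "here undulating": 1+4 = 5 ✓

The second line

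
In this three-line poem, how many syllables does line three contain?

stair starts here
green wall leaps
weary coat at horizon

7

Line three: weary(2) + coat(1) + at(1) + horizon(3) = 7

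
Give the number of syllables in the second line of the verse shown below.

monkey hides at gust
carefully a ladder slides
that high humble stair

7

The second line: carefully(3) + a(1) + ladder(2) + slides(1) = 7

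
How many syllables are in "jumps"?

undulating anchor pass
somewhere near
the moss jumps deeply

1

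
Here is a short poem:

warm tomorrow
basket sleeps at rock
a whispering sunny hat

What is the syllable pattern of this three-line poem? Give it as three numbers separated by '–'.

Line 1: warm(1) + tomorrow(3) = 4
Line 2: basket(2) + sleeps(1) + at(1) + rock(1) = 5
Line 3: a(1) + whispering(3) + sunny(2) + hat(1) = 7

4–5–7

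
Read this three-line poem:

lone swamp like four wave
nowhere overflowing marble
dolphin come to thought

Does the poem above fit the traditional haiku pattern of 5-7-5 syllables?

Line 1: lone(1) + swamp(1) + like(1) + four(1) + wave(1) = 5 ✓
Line 2: nowhere(2) + overflowing(4) + marble(2) = 8 (expected 7)
Line 3: dolphin(2) + come(1) + to(1) + thought(1) = 5 ✓

No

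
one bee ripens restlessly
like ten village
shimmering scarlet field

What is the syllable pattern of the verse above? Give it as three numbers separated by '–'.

Line 1: "one bee ripens restlessly": 1+1+2+3 = 7
Line 2: "like ten village": 1+1+2 = 4
Line 3: "shimmering scarlet field": 3+2+1 = 6

7–4–6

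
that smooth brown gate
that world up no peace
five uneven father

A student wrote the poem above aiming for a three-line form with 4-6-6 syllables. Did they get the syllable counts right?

Line 1: "that smooth brown gate": 1+1+1+1 = 4 ✓
Line 2: "that world up no peace": 1+1+1+1+1 = 5 (expected 6)
Line 3: "five uneven father": 1+3+2 = 6 ✓

No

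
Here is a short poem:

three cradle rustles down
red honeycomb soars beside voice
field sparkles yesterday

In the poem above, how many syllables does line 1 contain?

6

Line 1: "three cradle rustles down": 1+2+2+1 = 6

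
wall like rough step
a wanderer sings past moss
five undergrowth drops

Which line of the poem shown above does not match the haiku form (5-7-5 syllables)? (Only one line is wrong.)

Line 1: "wall like rough step": 1+1+1+1 = 4 (expected 5)
Line 2: "a wanderer sings past moss": 1+3+1+1+1 = 7 ✓
Line 3: "five undergrowth drops": 1+3+1 = 5 ✓

Line 1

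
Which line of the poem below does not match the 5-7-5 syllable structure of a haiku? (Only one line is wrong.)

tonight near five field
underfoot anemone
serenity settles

Line 1: "tonight near five field": 2+1+1+1 = 5 ✓
Line 2: "underfoot anemone": 3+4 = 7 ✓
Line 3: "serenity settles": 4+2 = 6 (expected 5)

The third line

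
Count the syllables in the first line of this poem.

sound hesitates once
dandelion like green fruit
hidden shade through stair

The first line: sound (1), hesitates (3), once (1) → 5

5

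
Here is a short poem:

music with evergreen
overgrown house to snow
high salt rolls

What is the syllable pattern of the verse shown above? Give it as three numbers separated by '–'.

6–6–3

Line 1: music(2) + with(1) + evergreen(3) = 6
Line 2: overgrown(3) + house(1) + to(1) + snow(1) = 6
Line 3: high(1) + salt(1) + rolls(1) = 3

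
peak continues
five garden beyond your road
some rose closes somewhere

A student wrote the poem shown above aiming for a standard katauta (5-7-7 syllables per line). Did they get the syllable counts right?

No

Line 1: peak (1), continues (3) → 4 (expected 5)
Line 2: five (1), garden (2), beyond (2), your (1), road (1) → 7 ✓
Line 3: some (1), rose (1), closes (2), somewhere (2) → 6 (expected 7)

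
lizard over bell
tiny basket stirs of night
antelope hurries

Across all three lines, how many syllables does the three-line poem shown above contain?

Line 1: lizard (2), over (2), bell (1) → 5
Line 2: tiny (2), basket (2), stirs (1), of (1), night (1) → 7
Line 3: antelope (3), hurries (2) → 5
Total: 5 + 7 + 5 = 17

17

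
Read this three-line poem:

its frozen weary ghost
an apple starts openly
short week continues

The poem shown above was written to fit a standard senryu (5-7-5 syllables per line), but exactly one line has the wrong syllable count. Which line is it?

The first line

Line 1: its (1), frozen (2), weary (2), ghost (1) → 6 (expected 5)
Line 2: an (1), apple (2), starts (1), openly (3) → 7 ✓
Line 3: short (1), week (1), continues (3) → 5 ✓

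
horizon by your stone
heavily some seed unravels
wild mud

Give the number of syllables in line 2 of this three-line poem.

Line 2: heavily(3) + some(1) + seed(1) + unravels(3) = 8

8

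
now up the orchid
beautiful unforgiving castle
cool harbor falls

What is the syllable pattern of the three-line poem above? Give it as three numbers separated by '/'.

Line 1: "now up the orchid": 1+1+1+2 = 5
Line 2: "beautiful unforgiving castle": 3+4+2 = 9
Line 3: "cool harbor falls": 1+2+1 = 4

5/9/4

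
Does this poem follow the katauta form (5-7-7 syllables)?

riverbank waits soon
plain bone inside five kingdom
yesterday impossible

Line 1: riverbank (3), waits (1), soon (1) → 5 ✓
Line 2: plain (1), bone (1), inside (2), five (1), kingdom (2) → 7 ✓
Line 3: yesterday (3), impossible (4) → 7 ✓

Yes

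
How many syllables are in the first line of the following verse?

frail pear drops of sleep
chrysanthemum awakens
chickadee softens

5

The first line: frail (1), pear (1), drops (1), of (1), sleep (1) → 5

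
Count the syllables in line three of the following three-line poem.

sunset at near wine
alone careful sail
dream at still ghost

Line three: "dream at still ghost": 1+1+1+1 = 4

4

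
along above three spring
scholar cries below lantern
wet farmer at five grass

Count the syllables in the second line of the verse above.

The second line: scholar (2), cries (1), below (2), lantern (2) → 7

7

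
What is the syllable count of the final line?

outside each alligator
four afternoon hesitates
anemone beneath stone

The final line: anemone(4) + beneath(2) + stone(1) = 7

7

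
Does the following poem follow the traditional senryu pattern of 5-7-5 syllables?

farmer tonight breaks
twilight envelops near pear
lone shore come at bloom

Yes

Line 1: "farmer tonight breaks": 2+2+1 = 5 ✓
Line 2: "twilight envelops near pear": 2+3+1+1 = 7 ✓
Line 3: "lone shore come at bloom": 1+1+1+1+1 = 5 ✓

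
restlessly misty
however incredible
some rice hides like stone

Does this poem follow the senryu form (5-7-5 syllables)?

Yes

Line 1: "restlessly misty": 3+2 = 5 ✓
Line 2: "however incredible": 3+4 = 7 ✓
Line 3: "some rice hides like stone": 1+1+1+1+1 = 5 ✓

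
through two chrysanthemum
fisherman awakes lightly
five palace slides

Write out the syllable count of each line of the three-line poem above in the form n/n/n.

Line 1: "through two chrysanthemum": 1+1+4 = 6
Line 2: "fisherman awakes lightly": 3+2+2 = 7
Line 3: "five palace slides": 1+2+1 = 4

6/7/4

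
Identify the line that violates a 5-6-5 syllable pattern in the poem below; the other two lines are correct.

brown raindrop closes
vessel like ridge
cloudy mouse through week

Line 1: "brown raindrop closes": 1+2+2 = 5 ✓
Line 2: "vessel like ridge": 2+1+1 = 4 (expected 6)
Line 3: "cloudy mouse through week": 2+1+1+1 = 5 ✓

The second line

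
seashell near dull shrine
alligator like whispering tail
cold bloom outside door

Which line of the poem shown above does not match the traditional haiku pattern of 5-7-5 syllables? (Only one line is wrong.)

The second line

Line 1: seashell (2), near (1), dull (1), shrine (1) → 5 ✓
Line 2: alligator (4), like (1), whispering (3), tail (1) → 9 (expected 7)
Line 3: cold (1), bloom (1), outside (2), door (1) → 5 ✓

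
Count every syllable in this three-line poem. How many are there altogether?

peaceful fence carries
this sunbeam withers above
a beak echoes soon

17

Line 1: peaceful(2) + fence(1) + carries(2) = 5
Line 2: this(1) + sunbeam(2) + withers(2) + above(2) = 7
Line 3: a(1) + beak(1) + echoes(2) + soon(1) = 5
Total: 5 + 7 + 5 = 17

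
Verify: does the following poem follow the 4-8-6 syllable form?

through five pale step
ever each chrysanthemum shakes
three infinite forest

Line 1: "through five pale step": 1+1+1+1 = 4 ✓
Line 2: "ever each chrysanthemum shakes": 2+1+4+1 = 8 ✓
Line 3: "three infinite forest": 1+3+2 = 6 ✓

Yes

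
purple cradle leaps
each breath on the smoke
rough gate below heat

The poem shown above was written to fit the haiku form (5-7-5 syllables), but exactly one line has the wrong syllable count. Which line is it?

Line 2

Line 1: purple (2), cradle (2), leaps (1) → 5 ✓
Line 2: each (1), breath (1), on (1), the (1), smoke (1) → 5 (expected 7)
Line 3: rough (1), gate (1), below (2), heat (1) → 5 ✓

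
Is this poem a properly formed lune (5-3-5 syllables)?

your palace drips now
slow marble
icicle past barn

Yes

Line 1: your (1), palace (2), drips (1), now (1) → 5 ✓
Line 2: slow (1), marble (2) → 3 ✓
Line 3: icicle (3), past (1), barn (1) → 5 ✓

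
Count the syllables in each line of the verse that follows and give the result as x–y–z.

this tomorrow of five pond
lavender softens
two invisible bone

7–5–6

Line 1: this(1) + tomorrow(3) + of(1) + five(1) + pond(1) = 7
Line 2: lavender(3) + softens(2) = 5
Line 3: two(1) + invisible(4) + bone(1) = 6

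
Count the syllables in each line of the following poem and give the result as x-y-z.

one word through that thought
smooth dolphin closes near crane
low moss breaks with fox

5-7-5

Line 1: one (1), word (1), through (1), that (1), thought (1) → 5
Line 2: smooth (1), dolphin (2), closes (2), near (1), crane (1) → 7
Line 3: low (1), moss (1), breaks (1), with (1), fox (1) → 5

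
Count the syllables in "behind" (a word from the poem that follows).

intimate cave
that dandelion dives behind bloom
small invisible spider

"behind" has 2 syllables.

2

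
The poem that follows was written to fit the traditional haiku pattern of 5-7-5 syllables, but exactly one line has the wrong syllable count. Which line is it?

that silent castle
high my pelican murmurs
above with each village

The third line

Line 1: "that silent castle": 1+2+2 = 5 ✓
Line 2: "high my pelican murmurs": 1+1+3+2 = 7 ✓
Line 3: "above with each village": 2+1+1+2 = 6 (expected 5)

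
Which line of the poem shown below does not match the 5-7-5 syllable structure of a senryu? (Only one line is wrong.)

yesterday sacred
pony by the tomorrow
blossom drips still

Line 3

Line 1: yesterday(3) + sacred(2) = 5 ✓
Line 2: pony(2) + by(1) + the(1) + tomorrow(3) = 7 ✓
Line 3: blossom(2) + drips(1) + still(1) = 4 (expected 5)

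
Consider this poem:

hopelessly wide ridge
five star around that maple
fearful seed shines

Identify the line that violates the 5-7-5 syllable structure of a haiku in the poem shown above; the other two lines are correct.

Line 3

Line 1: hopelessly (3), wide (1), ridge (1) → 5 ✓
Line 2: five (1), star (1), around (2), that (1), maple (2) → 7 ✓
Line 3: fearful (2), seed (1), shines (1) → 4 (expected 5)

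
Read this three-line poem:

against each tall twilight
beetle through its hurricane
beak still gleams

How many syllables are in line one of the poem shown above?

Line one: against (2), each (1), tall (1), twilight (2) → 6

6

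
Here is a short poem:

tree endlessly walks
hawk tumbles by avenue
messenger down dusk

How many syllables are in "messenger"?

3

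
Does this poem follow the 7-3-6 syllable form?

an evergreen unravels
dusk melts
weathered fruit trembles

Line 1: an(1) + evergreen(3) + unravels(3) = 7 ✓
Line 2: dusk(1) + melts(1) = 2 (expected 3)
Line 3: weathered(2) + fruit(1) + trembles(2) = 5 (expected 6)

No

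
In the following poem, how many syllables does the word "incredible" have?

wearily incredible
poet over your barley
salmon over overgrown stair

4

"incredible" has 4 syllables.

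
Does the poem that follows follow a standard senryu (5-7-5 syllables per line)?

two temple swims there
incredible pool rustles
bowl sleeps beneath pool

Yes

Line 1: two(1) + temple(2) + swims(1) + there(1) = 5 ✓
Line 2: incredible(4) + pool(1) + rustles(2) = 7 ✓
Line 3: bowl(1) + sleeps(1) + beneath(2) + pool(1) = 5 ✓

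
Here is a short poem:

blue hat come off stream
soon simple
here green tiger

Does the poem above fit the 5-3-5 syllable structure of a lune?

Line 1: blue (1), hat (1), come (1), off (1), stream (1) → 5 ✓
Line 2: soon (1), simple (2) → 3 ✓
Line 3: here (1), green (1), tiger (2) → 4 (expected 5)

No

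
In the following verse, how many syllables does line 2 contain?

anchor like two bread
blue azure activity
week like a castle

7

Line 2: blue(1) + azure(2) + activity(4) = 7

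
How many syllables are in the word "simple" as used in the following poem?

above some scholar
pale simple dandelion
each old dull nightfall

2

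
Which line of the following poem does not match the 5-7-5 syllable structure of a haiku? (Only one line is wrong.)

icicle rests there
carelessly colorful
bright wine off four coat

Line 1: icicle (3), rests (1), there (1) → 5 ✓
Line 2: carelessly (3), colorful (3) → 6 (expected 7)
Line 3: bright (1), wine (1), off (1), four (1), coat (1) → 5 ✓

The second line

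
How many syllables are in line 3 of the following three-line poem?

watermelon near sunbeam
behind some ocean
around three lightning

5

Line 3: "around three lightning": 2+1+2 = 5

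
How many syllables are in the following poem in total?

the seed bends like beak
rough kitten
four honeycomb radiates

15

Line 1: the (1), seed (1), bends (1), like (1), beak (1) → 5
Line 2: rough (1), kitten (2) → 3
Line 3: four (1), honeycomb (3), radiates (3) → 7
Total: 5 + 3 + 7 = 15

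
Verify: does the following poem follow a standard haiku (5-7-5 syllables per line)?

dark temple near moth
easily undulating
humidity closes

No

Line 1: dark (1), temple (2), near (1), moth (1) → 5 ✓
Line 2: easily (3), undulating (4) → 7 ✓
Line 3: humidity (4), closes (2) → 6 (expected 5)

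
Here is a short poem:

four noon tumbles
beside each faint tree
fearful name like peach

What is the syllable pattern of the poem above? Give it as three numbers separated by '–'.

Line 1: four (1), noon (1), tumbles (2) → 4
Line 2: beside (2), each (1), faint (1), tree (1) → 5
Line 3: fearful (2), name (1), like (1), peach (1) → 5

4–5–5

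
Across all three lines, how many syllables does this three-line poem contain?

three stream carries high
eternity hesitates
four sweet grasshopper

17

Line 1: "three stream carries high": 1+1+2+1 = 5
Line 2: "eternity hesitates": 4+3 = 7
Line 3: "four sweet grasshopper": 1+1+3 = 5
Total: 5 + 7 + 5 = 17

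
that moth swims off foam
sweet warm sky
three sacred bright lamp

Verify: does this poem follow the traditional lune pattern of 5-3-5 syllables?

Yes

Line 1: "that moth swims off foam": 1+1+1+1+1 = 5 ✓
Line 2: "sweet warm sky": 1+1+1 = 3 ✓
Line 3: "three sacred bright lamp": 1+2+1+1 = 5 ✓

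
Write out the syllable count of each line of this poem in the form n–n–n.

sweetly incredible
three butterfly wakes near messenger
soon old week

6–9–3

Line 1: "sweetly incredible": 2+4 = 6
Line 2: "three butterfly wakes near messenger": 1+3+1+1+3 = 9
Line 3: "soon old week": 1+1+1 = 3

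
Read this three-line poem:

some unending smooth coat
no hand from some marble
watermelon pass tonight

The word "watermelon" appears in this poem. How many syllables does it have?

4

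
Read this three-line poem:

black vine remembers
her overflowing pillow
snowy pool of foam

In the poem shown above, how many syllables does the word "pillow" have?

2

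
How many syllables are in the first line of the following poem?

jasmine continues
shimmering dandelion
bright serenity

The first line: jasmine(2) + continues(3) = 5

5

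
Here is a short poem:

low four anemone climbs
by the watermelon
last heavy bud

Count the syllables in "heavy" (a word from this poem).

2

"heavy" has 2 syllables.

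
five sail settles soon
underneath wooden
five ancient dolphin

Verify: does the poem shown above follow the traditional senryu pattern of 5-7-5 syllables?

No

Line 1: five (1), sail (1), settles (2), soon (1) → 5 ✓
Line 2: underneath (3), wooden (2) → 5 (expected 7)
Line 3: five (1), ancient (2), dolphin (2) → 5 ✓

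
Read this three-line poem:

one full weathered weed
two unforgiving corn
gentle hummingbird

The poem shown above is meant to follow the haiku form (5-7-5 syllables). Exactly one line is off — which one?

Line 2

Line 1: one (1), full (1), weathered (2), weed (1) → 5 ✓
Line 2: two (1), unforgiving (4), corn (1) → 6 (expected 7)
Line 3: gentle (2), hummingbird (3) → 5 ✓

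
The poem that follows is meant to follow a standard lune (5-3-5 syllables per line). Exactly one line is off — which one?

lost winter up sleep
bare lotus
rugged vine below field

Line 1: lost(1) + winter(2) + up(1) + sleep(1) = 5 ✓
Line 2: bare(1) + lotus(2) = 3 ✓
Line 3: rugged(2) + vine(1) + below(2) + field(1) = 6 (expected 5)

Line 3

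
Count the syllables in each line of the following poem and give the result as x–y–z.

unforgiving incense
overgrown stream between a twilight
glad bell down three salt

6–9–5

Line 1: unforgiving(4) + incense(2) = 6
Line 2: overgrown(3) + stream(1) + between(2) + a(1) + twilight(2) = 9
Line 3: glad(1) + bell(1) + down(1) + three(1) + salt(1) = 5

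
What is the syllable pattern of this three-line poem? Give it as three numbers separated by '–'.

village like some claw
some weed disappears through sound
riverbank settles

5–7–5

Line 1: village(2) + like(1) + some(1) + claw(1) = 5
Line 2: some(1) + weed(1) + disappears(3) + through(1) + sound(1) = 7
Line 3: riverbank(3) + settles(2) = 5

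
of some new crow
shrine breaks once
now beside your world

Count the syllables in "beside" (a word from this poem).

2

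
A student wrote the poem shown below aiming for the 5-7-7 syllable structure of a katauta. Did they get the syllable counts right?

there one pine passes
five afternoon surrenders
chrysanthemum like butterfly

No

Line 1: there(1) + one(1) + pine(1) + passes(2) = 5 ✓
Line 2: five(1) + afternoon(3) + surrenders(3) = 7 ✓
Line 3: chrysanthemum(4) + like(1) + butterfly(3) = 8 (expected 7)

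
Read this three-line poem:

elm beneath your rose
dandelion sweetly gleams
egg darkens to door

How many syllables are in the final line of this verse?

The final line: egg (1), darkens (2), to (1), door (1) → 5

5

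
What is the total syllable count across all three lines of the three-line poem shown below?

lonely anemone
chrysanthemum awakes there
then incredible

18

Line 1: lonely (2), anemone (4) → 6
Line 2: chrysanthemum (4), awakes (2), there (1) → 7
Line 3: then (1), incredible (4) → 5
Total: 6 + 7 + 5 = 18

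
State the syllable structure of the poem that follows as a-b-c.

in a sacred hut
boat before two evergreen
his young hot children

5-7-5

Line 1: "in a sacred hut": 1+1+2+1 = 5
Line 2: "boat before two evergreen": 1+2+1+3 = 7
Line 3: "his young hot children": 1+1+1+2 = 5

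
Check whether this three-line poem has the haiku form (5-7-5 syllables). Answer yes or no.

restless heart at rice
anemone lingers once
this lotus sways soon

Line 1: "restless heart at rice": 2+1+1+1 = 5 ✓
Line 2: "anemone lingers once": 4+2+1 = 7 ✓
Line 3: "this lotus sways soon": 1+2+1+1 = 5 ✓

Yes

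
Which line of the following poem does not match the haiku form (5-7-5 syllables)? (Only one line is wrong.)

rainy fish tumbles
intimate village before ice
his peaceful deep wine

Line 1: rainy (2), fish (1), tumbles (2) → 5 ✓
Line 2: intimate (3), village (2), before (2), ice (1) → 8 (expected 7)
Line 3: his (1), peaceful (2), deep (1), wine (1) → 5 ✓

Line 2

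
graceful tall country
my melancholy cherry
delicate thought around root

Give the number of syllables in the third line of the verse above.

The third line: delicate(3) + thought(1) + around(2) + root(1) = 7

7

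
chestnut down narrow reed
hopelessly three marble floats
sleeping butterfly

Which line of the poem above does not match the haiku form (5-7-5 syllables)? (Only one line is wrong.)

The first line

Line 1: chestnut (2), down (1), narrow (2), reed (1) → 6 (expected 5)
Line 2: hopelessly (3), three (1), marble (2), floats (1) → 7 ✓
Line 3: sleeping (2), butterfly (3) → 5 ✓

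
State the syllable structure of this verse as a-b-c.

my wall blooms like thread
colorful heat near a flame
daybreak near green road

Line 1: my (1), wall (1), blooms (1), like (1), thread (1) → 5
Line 2: colorful (3), heat (1), near (1), a (1), flame (1) → 7
Line 3: daybreak (2), near (1), green (1), road (1) → 5

5-7-5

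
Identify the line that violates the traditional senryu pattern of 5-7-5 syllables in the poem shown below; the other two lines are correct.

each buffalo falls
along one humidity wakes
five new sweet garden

Line 2

Line 1: each(1) + buffalo(3) + falls(1) = 5 ✓
Line 2: along(2) + one(1) + humidity(4) + wakes(1) = 8 (expected 7)
Line 3: five(1) + new(1) + sweet(1) + garden(2) = 5 ✓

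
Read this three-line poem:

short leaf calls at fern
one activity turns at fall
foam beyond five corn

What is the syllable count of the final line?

The final line: foam(1) + beyond(2) + five(1) + corn(1) = 5

5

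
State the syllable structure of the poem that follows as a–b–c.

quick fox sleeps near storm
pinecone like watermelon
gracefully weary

Line 1: quick(1) + fox(1) + sleeps(1) + near(1) + storm(1) = 5
Line 2: pinecone(2) + like(1) + watermelon(4) = 7
Line 3: gracefully(3) + weary(2) = 5

5–7–5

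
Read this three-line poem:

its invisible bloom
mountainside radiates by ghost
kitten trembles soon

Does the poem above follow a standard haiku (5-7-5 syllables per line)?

No

Line 1: its(1) + invisible(4) + bloom(1) = 6 (expected 5)
Line 2: mountainside(3) + radiates(3) + by(1) + ghost(1) = 8 (expected 7)
Line 3: kitten(2) + trembles(2) + soon(1) = 5 ✓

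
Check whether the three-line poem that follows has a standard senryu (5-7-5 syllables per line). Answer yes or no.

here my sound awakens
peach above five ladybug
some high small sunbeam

No

Line 1: "here my sound awakens": 1+1+1+3 = 6 (expected 5)
Line 2: "peach above five ladybug": 1+2+1+3 = 7 ✓
Line 3: "some high small sunbeam": 1+1+1+2 = 5 ✓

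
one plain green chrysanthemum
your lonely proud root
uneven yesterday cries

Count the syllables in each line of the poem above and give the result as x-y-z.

Line 1: one (1), plain (1), green (1), chrysanthemum (4) → 7
Line 2: your (1), lonely (2), proud (1), root (1) → 5
Line 3: uneven (3), yesterday (3), cries (1) → 7

7-5-7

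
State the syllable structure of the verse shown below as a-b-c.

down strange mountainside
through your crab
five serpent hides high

Line 1: down(1) + strange(1) + mountainside(3) = 5
Line 2: through(1) + your(1) + crab(1) = 3
Line 3: five(1) + serpent(2) + hides(1) + high(1) = 5

5-3-5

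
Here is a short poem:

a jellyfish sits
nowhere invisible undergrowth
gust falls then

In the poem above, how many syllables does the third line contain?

The third line: "gust falls then": 1+1+1 = 3

3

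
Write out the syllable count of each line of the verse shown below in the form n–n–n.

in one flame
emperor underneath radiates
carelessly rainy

3–9–5

Line 1: in(1) + one(1) + flame(1) = 3
Line 2: emperor(3) + underneath(3) + radiates(3) = 9
Line 3: carelessly(3) + rainy(2) = 5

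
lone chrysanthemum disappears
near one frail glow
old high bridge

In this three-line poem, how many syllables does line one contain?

8

Line one: lone(1) + chrysanthemum(4) + disappears(3) = 8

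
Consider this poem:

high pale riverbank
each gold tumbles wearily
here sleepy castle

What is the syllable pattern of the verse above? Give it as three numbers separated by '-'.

5-7-5

Line 1: "high pale riverbank": 1+1+3 = 5
Line 2: "each gold tumbles wearily": 1+1+2+3 = 7
Line 3: "here sleepy castle": 1+2+2 = 5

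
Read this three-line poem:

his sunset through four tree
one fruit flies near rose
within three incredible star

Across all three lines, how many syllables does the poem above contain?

19

Line 1: his(1) + sunset(2) + through(1) + four(1) + tree(1) = 6
Line 2: one(1) + fruit(1) + flies(1) + near(1) + rose(1) = 5
Line 3: within(2) + three(1) + incredible(4) + star(1) = 8
Total: 6 + 5 + 8 = 19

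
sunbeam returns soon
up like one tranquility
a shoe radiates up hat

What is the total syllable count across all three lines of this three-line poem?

Line 1: sunbeam (2), returns (2), soon (1) → 5
Line 2: up (1), like (1), one (1), tranquility (4) → 7
Line 3: a (1), shoe (1), radiates (3), up (1), hat (1) → 7
Total: 5 + 7 + 7 = 19

19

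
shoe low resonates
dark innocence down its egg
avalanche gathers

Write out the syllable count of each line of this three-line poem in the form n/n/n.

5/7/5

Line 1: "shoe low resonates": 1+1+3 = 5
Line 2: "dark innocence down its egg": 1+3+1+1+1 = 7
Line 3: "avalanche gathers": 3+2 = 5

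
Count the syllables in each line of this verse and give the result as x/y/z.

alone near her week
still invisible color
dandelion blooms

5/7/5

Line 1: alone(2) + near(1) + her(1) + week(1) = 5
Line 2: still(1) + invisible(4) + color(2) = 7
Line 3: dandelion(4) + blooms(1) = 5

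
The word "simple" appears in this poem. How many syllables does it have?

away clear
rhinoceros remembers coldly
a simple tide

2

"simple" has 2 syllables.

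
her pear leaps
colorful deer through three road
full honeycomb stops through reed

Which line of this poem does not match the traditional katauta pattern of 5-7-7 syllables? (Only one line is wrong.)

Line 1: "her pear leaps": 1+1+1 = 3 (expected 5)
Line 2: "colorful deer through three road": 3+1+1+1+1 = 7 ✓
Line 3: "full honeycomb stops through reed": 1+3+1+1+1 = 7 ✓

Line 1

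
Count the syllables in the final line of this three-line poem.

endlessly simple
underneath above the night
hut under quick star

The final line: hut(1) + under(2) + quick(1) + star(1) = 5

5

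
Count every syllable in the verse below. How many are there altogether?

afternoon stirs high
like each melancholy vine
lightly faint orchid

Line 1: afternoon (3), stirs (1), high (1) → 5
Line 2: like (1), each (1), melancholy (4), vine (1) → 7
Line 3: lightly (2), faint (1), orchid (2) → 5
Total: 5 + 7 + 5 = 17

17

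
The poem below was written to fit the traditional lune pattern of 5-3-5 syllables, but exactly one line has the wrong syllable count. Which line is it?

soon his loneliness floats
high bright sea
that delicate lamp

Line 1: soon(1) + his(1) + loneliness(3) + floats(1) = 6 (expected 5)
Line 2: high(1) + bright(1) + sea(1) = 3 ✓
Line 3: that(1) + delicate(3) + lamp(1) = 5 ✓

Line 1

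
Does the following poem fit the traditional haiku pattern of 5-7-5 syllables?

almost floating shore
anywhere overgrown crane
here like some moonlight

Line 1: almost(2) + floating(2) + shore(1) = 5 ✓
Line 2: anywhere(3) + overgrown(3) + crane(1) = 7 ✓
Line 3: here(1) + like(1) + some(1) + moonlight(2) = 5 ✓

Yes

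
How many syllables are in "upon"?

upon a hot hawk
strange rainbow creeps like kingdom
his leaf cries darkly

2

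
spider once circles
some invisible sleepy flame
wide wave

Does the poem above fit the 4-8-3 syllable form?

Line 1: spider (2), once (1), circles (2) → 5 (expected 4)
Line 2: some (1), invisible (4), sleepy (2), flame (1) → 8 ✓
Line 3: wide (1), wave (1) → 2 (expected 3)

No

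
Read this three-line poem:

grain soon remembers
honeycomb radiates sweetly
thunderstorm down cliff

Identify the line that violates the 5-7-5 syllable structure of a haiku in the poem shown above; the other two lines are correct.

Line 2

Line 1: grain (1), soon (1), remembers (3) → 5 ✓
Line 2: honeycomb (3), radiates (3), sweetly (2) → 8 (expected 7)
Line 3: thunderstorm (3), down (1), cliff (1) → 5 ✓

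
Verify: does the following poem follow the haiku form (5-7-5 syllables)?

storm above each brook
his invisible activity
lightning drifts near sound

No

Line 1: "storm above each brook": 1+2+1+1 = 5 ✓
Line 2: "his invisible activity": 1+4+4 = 9 (expected 7)
Line 3: "lightning drifts near sound": 2+1+1+1 = 5 ✓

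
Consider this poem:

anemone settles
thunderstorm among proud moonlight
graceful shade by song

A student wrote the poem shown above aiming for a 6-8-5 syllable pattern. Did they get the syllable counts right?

Line 1: anemone(4) + settles(2) = 6 ✓
Line 2: thunderstorm(3) + among(2) + proud(1) + moonlight(2) = 8 ✓
Line 3: graceful(2) + shade(1) + by(1) + song(1) = 5 ✓

Yes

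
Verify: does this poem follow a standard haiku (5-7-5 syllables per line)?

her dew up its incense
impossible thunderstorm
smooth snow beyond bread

Line 1: "her dew up its incense": 1+1+1+1+2 = 6 (expected 5)
Line 2: "impossible thunderstorm": 4+3 = 7 ✓
Line 3: "smooth snow beyond bread": 1+1+2+1 = 5 ✓

No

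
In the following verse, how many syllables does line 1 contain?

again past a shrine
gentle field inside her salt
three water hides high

5

Line 1: again(2) + past(1) + a(1) + shrine(1) = 5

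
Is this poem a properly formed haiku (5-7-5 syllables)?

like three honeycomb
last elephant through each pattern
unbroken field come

Line 1: "like three honeycomb": 1+1+3 = 5 ✓
Line 2: "last elephant through each pattern": 1+3+1+1+2 = 8 (expected 7)
Line 3: "unbroken field come": 3+1+1 = 5 ✓

No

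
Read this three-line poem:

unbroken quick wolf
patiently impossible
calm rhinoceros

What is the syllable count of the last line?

5

The last line: "calm rhinoceros": 1+4 = 5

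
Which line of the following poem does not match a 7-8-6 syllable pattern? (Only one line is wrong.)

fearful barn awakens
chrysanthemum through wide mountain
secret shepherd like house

Line 1: fearful (2), barn (1), awakens (3) → 6 (expected 7)
Line 2: chrysanthemum (4), through (1), wide (1), mountain (2) → 8 ✓
Line 3: secret (2), shepherd (2), like (1), house (1) → 6 ✓

Line 1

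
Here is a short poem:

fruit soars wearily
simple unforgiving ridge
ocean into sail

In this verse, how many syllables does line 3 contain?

Line 3: "ocean into sail": 2+2+1 = 5

5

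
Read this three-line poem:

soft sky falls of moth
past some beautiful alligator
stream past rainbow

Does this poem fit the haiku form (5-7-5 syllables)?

No

Line 1: soft (1), sky (1), falls (1), of (1), moth (1) → 5 ✓
Line 2: past (1), some (1), beautiful (3), alligator (4) → 9 (expected 7)
Line 3: stream (1), past (1), rainbow (2) → 4 (expected 5)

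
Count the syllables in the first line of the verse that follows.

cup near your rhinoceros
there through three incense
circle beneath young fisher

7

The first line: cup(1) + near(1) + your(1) + rhinoceros(4) = 7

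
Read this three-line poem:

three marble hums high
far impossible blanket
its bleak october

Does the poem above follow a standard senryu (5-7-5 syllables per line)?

Line 1: three (1), marble (2), hums (1), high (1) → 5 ✓
Line 2: far (1), impossible (4), blanket (2) → 7 ✓
Line 3: its (1), bleak (1), october (3) → 5 ✓

Yes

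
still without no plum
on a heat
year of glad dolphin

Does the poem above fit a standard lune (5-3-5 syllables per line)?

Yes

Line 1: still (1), without (2), no (1), plum (1) → 5 ✓
Line 2: on (1), a (1), heat (1) → 3 ✓
Line 3: year (1), of (1), glad (1), dolphin (2) → 5 ✓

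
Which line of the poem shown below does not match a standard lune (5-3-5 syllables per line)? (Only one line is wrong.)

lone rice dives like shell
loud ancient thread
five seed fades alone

Line 2

Line 1: "lone rice dives like shell": 1+1+1+1+1 = 5 ✓
Line 2: "loud ancient thread": 1+2+1 = 4 (expected 3)
Line 3: "five seed fades alone": 1+1+1+2 = 5 ✓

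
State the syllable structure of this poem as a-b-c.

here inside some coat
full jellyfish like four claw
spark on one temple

Line 1: here(1) + inside(2) + some(1) + coat(1) = 5
Line 2: full(1) + jellyfish(3) + like(1) + four(1) + claw(1) = 7
Line 3: spark(1) + on(1) + one(1) + temple(2) = 5

5-7-5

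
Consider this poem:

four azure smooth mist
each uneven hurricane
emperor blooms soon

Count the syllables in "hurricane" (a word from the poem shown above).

3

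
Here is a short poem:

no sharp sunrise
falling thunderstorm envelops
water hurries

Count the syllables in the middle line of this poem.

8

The middle line: falling (2), thunderstorm (3), envelops (3) → 8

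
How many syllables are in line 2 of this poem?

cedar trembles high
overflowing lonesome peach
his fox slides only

Line 2: overflowing (4), lonesome (2), peach (1) → 7

7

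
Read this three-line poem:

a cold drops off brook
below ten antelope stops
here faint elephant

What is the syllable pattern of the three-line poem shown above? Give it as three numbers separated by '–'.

5–7–5

Line 1: "a cold drops off brook": 1+1+1+1+1 = 5
Line 2: "below ten antelope stops": 2+1+3+1 = 7
Line 3: "here faint elephant": 1+1+3 = 5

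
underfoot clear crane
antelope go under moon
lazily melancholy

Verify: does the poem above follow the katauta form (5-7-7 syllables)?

Yes

Line 1: underfoot (3), clear (1), crane (1) → 5 ✓
Line 2: antelope (3), go (1), under (2), moon (1) → 7 ✓
Line 3: lazily (3), melancholy (4) → 7 ✓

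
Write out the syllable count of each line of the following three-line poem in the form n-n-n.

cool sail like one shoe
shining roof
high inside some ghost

5-3-5

Line 1: cool (1), sail (1), like (1), one (1), shoe (1) → 5
Line 2: shining (2), roof (1) → 3
Line 3: high (1), inside (2), some (1), ghost (1) → 5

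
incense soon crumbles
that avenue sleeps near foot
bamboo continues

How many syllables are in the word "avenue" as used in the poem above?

3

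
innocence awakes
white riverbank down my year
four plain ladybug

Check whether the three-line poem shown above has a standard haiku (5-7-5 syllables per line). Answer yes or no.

Line 1: "innocence awakes": 3+2 = 5 ✓
Line 2: "white riverbank down my year": 1+3+1+1+1 = 7 ✓
Line 3: "four plain ladybug": 1+1+3 = 5 ✓

Yes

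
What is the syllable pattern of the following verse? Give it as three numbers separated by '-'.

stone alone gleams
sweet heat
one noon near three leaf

Line 1: "stone alone gleams": 1+2+1 = 4
Line 2: "sweet heat": 1+1 = 2
Line 3: "one noon near three leaf": 1+1+1+1+1 = 5

4-2-5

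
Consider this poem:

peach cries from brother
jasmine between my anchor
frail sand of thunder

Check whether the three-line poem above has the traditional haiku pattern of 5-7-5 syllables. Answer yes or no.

Line 1: peach (1), cries (1), from (1), brother (2) → 5 ✓
Line 2: jasmine (2), between (2), my (1), anchor (2) → 7 ✓
Line 3: frail (1), sand (1), of (1), thunder (2) → 5 ✓

Yes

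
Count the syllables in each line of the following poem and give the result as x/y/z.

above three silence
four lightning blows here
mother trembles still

Line 1: "above three silence": 2+1+2 = 5
Line 2: "four lightning blows here": 1+2+1+1 = 5
Line 3: "mother trembles still": 2+2+1 = 5

5/5/5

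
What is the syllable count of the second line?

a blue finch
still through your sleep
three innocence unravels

4

The second line: "still through your sleep": 1+1+1+1 = 4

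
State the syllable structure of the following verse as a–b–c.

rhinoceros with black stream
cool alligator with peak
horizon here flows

Line 1: rhinoceros (4), with (1), black (1), stream (1) → 7
Line 2: cool (1), alligator (4), with (1), peak (1) → 7
Line 3: horizon (3), here (1), flows (1) → 5

7–7–5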